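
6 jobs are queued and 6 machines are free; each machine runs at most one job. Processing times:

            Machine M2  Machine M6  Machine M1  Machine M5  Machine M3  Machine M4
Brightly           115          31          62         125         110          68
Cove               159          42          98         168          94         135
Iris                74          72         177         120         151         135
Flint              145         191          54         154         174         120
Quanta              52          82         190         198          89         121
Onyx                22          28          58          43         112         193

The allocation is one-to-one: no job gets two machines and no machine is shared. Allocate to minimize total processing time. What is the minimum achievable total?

Optimal: Brightly→Machine M4 (68 min), Cove→Machine M6 (42 min), Iris→Machine M2 (74 min), Flint→Machine M1 (54 min), Quanta→Machine M3 (89 min), Onyx→Machine M5 (43 min) — total 68+42+74+54+89+43 = 370 min.
Column-greedy (each machine in turn goes to its cheapest remaining job) gives 451 min, worse by 81.

Minimum total: 370 min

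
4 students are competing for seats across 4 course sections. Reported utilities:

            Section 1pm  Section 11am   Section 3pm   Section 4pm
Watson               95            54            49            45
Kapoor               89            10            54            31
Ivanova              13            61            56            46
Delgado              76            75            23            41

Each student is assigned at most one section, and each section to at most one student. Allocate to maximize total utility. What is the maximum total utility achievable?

Max total: 270 points

Optimal: Watson→Section 1pm (95 points), Kapoor→Section 3pm (54 points), Ivanova→Section 4pm (46 points), Delgado→Section 11am (75 points) — total 95+54+46+75 = 270 points.
Max-entry greedy (repeatedly take the single best remaining cell) gives 257 points, worse by 13.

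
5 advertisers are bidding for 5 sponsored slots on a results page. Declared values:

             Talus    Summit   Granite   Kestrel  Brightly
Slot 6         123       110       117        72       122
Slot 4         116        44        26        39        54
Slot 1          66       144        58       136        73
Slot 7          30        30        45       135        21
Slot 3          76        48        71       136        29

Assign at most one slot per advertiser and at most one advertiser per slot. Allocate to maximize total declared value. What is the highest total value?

Optimal: Talus→Slot 4 ($116), Summit→Slot 1 ($144), Granite→Slot 3 ($71), Kestrel→Slot 7 ($135), Brightly→Slot 6 ($122) — total 116+144+71+135+122 = $588.
Row-greedy (each advertiser in turn takes its best remaining slot) gives $527, worse by 61.
Next-best assignment: Talus→Slot 4, Summit→Slot 1, Granite→Slot 7, Kestrel→Slot 3, Brightly→Slot 6 = $563.
Swapping Brightly↔Kestrel (Brightly→Slot 7 $21, Kestrel→Slot 6 $72) loses 164.
No other one-to-one assignment exceeds $588.

Maximum total: $588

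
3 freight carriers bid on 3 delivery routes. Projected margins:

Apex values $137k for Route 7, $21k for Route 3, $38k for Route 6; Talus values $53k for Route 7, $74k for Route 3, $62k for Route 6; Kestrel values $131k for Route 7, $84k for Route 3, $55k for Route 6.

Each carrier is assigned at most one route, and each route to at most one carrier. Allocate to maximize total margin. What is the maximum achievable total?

This is the linear assignment problem.
Optimal: Apex→Route 7 ($137k), Talus→Route 6 ($62k), Kestrel→Route 3 ($84k) — total 137+62+84 = $283k.
Row-greedy (each carrier in turn takes its best remaining route) gives $266k, worse by 17.
Swapping Talus↔Kestrel (Talus→Route 3 $74k, Kestrel→Route 6 $55k) loses 17.

Maximum total: $283k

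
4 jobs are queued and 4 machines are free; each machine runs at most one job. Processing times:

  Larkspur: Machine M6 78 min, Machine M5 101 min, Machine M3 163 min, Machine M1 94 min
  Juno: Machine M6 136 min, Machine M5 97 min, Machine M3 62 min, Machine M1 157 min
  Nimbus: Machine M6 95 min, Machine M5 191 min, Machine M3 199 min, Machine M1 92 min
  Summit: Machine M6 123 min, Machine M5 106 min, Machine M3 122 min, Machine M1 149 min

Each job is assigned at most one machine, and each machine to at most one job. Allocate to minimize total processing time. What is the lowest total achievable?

Minimum total: 338 min

This is a one-to-one assignment (minimum-cost bipartite matching).
Optimal: Larkspur→Machine M6 (78 min), Juno→Machine M3 (62 min), Nimbus→Machine M1 (92 min), Summit→Machine M5 (106 min) — total 78+62+92+106 = 338 min.
Column-greedy (each machine in turn goes to its cheapest remaining job) gives 389 min, worse by 51.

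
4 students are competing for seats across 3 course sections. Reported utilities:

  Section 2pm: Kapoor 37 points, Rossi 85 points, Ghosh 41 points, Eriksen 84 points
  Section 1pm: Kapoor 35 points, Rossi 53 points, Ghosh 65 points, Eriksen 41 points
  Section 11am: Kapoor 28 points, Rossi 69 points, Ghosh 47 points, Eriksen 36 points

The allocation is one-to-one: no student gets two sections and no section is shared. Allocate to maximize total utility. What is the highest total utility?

Optimal: Eriksen→Section 2pm (84 points), Ghosh→Section 1pm (65 points), Rossi→Section 11am (69 points) — total 84+65+69 = 218 points.
Row-greedy (each student in turn takes its best remaining section) gives 171 points, worse by 47.
Swapping Ghosh↔Eriksen (Ghosh→Section 2pm 41 points, Eriksen→Section 1pm 41 points) loses 67.

Max total: 218 points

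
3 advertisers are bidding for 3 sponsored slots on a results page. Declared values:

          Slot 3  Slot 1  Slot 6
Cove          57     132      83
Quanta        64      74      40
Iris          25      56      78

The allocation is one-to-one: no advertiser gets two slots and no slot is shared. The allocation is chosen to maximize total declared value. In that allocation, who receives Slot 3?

Quanta receives Slot 3.

This is a one-to-one assignment (maximum-weight bipartite matching).
Optimal: Cove→Slot 1 ($132), Quanta→Slot 3 ($64), Iris→Slot 6 ($78) — total 132+64+78 = $274.
Next-best assignment: Cove→Slot 3, Quanta→Slot 1, Iris→Slot 6 = $209.
Swapping Quanta↔Cove (Quanta→Slot 1 $74, Cove→Slot 3 $57) loses 65.
Every other assignment is strictly worse.
Quanta's own top slot is Slot 1 ($74), but forcing Quanta→Slot 1 and reassigning the rest optimally gives only $209 — worse by 65.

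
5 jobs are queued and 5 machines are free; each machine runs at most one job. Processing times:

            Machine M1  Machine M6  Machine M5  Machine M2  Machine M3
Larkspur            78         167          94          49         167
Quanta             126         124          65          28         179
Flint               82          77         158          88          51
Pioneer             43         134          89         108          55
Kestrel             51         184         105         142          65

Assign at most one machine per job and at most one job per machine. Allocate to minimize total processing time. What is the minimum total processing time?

Optimal: Larkspur→Machine M2 (49 min), Quanta→Machine M5 (65 min), Flint→Machine M6 (77 min), Pioneer→Machine M3 (55 min), Kestrel→Machine M1 (51 min) — total 49+65+77+55+51 = 297 min.
Row-greedy (each job in turn takes its cheapest remaining machine) gives 392 min, worse by 95.
Next-best assignment: Larkspur→Machine M2, Quanta→Machine M5, Flint→Machine M6, Pioneer→Machine M1, Kestrel→Machine M3 = 299 min.
Every other assignment is strictly worse.

Minimum total: 297 min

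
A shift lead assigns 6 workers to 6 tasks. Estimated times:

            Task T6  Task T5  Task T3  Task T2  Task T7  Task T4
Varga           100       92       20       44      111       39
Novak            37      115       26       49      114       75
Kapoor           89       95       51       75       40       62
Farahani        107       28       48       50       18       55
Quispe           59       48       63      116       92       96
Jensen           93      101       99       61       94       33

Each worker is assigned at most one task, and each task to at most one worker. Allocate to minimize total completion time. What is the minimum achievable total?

Minimum total: 228 min

This is the linear assignment problem.
Optimal: Varga→Task T3 (20 min), Novak→Task T6 (37 min), Kapoor→Task T7 (40 min), Farahani→Task T2 (50 min), Quispe→Task T5 (48 min), Jensen→Task T4 (33 min) — total 20+37+40+50+48+33 = 228 min.
Column-greedy (each task in turn goes to its cheapest remaining worker) gives 282 min, worse by 54.
No other one-to-one assignment undercuts 228 min.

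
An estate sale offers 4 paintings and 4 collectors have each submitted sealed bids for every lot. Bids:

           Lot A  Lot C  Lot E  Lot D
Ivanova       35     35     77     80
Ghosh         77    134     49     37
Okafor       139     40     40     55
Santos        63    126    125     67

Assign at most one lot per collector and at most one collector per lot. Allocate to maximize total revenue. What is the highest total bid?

Optimal: Ivanova→Lot D ($80), Ghosh→Lot C ($134), Okafor→Lot A ($139), Santos→Lot E ($125) — total 80+134+139+125 = $478.

Max total: $478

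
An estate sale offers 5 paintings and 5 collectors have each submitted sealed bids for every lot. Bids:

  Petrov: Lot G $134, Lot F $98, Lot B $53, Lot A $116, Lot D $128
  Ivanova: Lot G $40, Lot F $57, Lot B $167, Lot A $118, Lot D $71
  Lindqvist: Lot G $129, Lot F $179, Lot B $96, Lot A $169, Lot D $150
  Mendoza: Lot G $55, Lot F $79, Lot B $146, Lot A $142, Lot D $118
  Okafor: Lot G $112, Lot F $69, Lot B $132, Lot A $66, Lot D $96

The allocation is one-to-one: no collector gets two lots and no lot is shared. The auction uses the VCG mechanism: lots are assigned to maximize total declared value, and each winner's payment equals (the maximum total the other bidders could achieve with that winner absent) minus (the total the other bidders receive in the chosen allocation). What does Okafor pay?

Efficient allocation: Petrov→Lot D ($128), Ivanova→Lot B ($167), Lindqvist→Lot F ($179), Mendoza→Lot A ($142), Okafor→Lot G ($112); total welfare W = $728.
Okafor receives Lot G at value $112, so the others get W − 112 = $616.
Without Okafor: best allocation of the remaining 4 bidders over all 5 lots is Petrov→Lot G ($134), Ivanova→Lot B ($167), Lindqvist→Lot F ($179), Mendoza→Lot A ($142), total $622.
VCG payment = (others' best without Okafor) − (others' welfare with Okafor) = 622 − 616 = $6.

Okafor pays $6.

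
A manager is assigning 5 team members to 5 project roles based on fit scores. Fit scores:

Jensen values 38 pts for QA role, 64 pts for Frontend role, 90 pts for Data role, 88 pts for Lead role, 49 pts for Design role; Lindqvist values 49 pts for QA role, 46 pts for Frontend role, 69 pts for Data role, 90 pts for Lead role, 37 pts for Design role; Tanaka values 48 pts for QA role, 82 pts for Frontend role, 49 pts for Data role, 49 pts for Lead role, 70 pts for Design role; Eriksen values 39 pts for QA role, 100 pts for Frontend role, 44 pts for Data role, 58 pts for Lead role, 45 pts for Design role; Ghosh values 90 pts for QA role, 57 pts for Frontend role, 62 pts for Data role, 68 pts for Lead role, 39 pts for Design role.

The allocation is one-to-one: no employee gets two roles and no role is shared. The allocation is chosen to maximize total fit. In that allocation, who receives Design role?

Optimal: Jensen→Data role (90 pts), Lindqvist→Lead role (90 pts), Tanaka→Design role (70 pts), Eriksen→Frontend role (100 pts), Ghosh→QA role (90 pts) — total 90+90+70+100+90 = 440 pts.
Row-greedy (each employee in turn takes its best remaining role) gives 397 pts, worse by 43.
Swapping Lindqvist↔Jensen (Lindqvist→Data role 69 pts, Jensen→Lead role 88 pts) loses 23.
Tanaka's own top role is Frontend role (82 pts), but forcing Tanaka→Frontend role and reassigning the rest optimally gives only 397 pts — worse by 43.

Tanaka receives Design role.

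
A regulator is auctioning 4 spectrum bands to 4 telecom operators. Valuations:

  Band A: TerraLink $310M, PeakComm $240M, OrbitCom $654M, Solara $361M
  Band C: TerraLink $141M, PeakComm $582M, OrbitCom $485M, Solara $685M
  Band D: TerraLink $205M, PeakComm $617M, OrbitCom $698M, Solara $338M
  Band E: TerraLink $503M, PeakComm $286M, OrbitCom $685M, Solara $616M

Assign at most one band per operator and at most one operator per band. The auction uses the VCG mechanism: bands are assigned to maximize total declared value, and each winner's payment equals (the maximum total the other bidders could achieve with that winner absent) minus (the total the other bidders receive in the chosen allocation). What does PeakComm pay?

PeakComm pays $44M.

Efficient allocation: TerraLink→Band E ($503M), PeakComm→Band D ($617M), OrbitCom→Band A ($654M), Solara→Band C ($685M); total welfare W = $2459M.
PeakComm receives Band D at value $617M, so the others get W − 617 = $1842M.
Without PeakComm: best allocation of the remaining 3 bidders over all 4 bands is TerraLink→Band E ($503M), OrbitCom→Band D ($698M), Solara→Band C ($685M), total $1886M.
VCG payment = (others' best without PeakComm) − (others' welfare with PeakComm) = 1886 − 1842 = $44M.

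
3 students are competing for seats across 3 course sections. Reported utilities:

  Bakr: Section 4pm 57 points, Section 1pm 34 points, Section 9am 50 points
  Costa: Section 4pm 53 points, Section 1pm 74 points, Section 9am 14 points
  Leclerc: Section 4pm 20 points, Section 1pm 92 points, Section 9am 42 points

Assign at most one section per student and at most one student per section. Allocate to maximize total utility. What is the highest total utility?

Max total: 195 points

Optimal: Bakr→Section 9am (50 points), Costa→Section 4pm (53 points), Leclerc→Section 1pm (92 points) — total 50+53+92 = 195 points.
Row-greedy (each student in turn takes its best remaining section) gives 173 points, worse by 22.
Next-best assignment: Bakr→Section 4pm, Costa→Section 1pm, Leclerc→Section 9am = 173 points.
Every other assignment is strictly worse.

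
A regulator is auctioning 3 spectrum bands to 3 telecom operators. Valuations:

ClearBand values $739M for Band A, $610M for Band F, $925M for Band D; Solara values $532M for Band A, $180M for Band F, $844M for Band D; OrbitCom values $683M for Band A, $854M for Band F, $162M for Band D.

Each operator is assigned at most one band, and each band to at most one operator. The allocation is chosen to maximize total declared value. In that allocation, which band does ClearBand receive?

This is a one-to-one assignment (maximum-weight bipartite matching).
Optimal: ClearBand→Band A ($739M), Solara→Band D ($844M), OrbitCom→Band F ($854M) — total 739+844+854 = $2437M.
Row-greedy (each operator in turn takes its best remaining band) gives $2311M, worse by 126.
Swapping ClearBand↔Solara (ClearBand→Band D $925M, Solara→Band A $532M) loses 126.
ClearBand's own top band is Band D ($925M), but forcing ClearBand→Band D and reassigning the rest optimally gives only $2311M — worse by 126.

ClearBand receives Band A.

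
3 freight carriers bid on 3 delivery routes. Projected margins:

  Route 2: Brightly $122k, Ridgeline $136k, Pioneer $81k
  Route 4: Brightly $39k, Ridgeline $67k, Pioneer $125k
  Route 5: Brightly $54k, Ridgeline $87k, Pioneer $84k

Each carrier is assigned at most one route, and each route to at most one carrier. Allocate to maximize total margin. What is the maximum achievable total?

Max total: $334k

Optimal: Brightly→Route 2 ($122k), Ridgeline→Route 5 ($87k), Pioneer→Route 4 ($125k) — total 122+87+125 = $334k.
Swapping Ridgeline↔Brightly (Ridgeline→Route 2 $136k, Brightly→Route 5 $54k) loses 19.
Every other assignment is strictly worse.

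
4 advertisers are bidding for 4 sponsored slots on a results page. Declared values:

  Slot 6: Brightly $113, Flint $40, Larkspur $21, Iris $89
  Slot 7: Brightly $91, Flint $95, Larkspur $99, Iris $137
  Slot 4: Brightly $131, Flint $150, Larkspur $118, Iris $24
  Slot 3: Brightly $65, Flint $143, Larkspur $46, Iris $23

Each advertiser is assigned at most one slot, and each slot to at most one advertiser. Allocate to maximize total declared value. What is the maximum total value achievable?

Maximum total: $511

Optimal: Brightly→Slot 6 ($113), Flint→Slot 3 ($143), Larkspur→Slot 4 ($118), Iris→Slot 7 ($137) — total 113+143+118+137 = $511.
Row-greedy (each advertiser in turn takes its best remaining slot) gives $462, worse by 49.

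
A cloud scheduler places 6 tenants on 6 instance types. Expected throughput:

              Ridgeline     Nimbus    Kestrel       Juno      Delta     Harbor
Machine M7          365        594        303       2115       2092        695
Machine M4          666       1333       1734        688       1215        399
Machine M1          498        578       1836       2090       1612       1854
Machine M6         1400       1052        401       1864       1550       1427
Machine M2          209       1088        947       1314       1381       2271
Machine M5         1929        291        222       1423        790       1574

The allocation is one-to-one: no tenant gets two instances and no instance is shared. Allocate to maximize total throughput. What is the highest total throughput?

Max total: 11325 ops/s

Optimal: Ridgeline→Machine M5 (1929 ops/s), Nimbus→Machine M4 (1333 ops/s), Kestrel→Machine M1 (1836 ops/s), Juno→Machine M6 (1864 ops/s), Delta→Machine M7 (2092 ops/s), Harbor→Machine M2 (2271 ops/s) — total 1929+1333+1836+1864+2092+2271 = 11325 ops/s.
Row-greedy (each tenant in turn takes its best remaining instance) gives 11034 ops/s, worse by 291.
Next-best assignment: Ridgeline→Machine M5, Nimbus→Machine M6, Kestrel→Machine M4, Juno→Machine M1, Delta→Machine M7, Harbor→Machine M2 = 11168 ops/s.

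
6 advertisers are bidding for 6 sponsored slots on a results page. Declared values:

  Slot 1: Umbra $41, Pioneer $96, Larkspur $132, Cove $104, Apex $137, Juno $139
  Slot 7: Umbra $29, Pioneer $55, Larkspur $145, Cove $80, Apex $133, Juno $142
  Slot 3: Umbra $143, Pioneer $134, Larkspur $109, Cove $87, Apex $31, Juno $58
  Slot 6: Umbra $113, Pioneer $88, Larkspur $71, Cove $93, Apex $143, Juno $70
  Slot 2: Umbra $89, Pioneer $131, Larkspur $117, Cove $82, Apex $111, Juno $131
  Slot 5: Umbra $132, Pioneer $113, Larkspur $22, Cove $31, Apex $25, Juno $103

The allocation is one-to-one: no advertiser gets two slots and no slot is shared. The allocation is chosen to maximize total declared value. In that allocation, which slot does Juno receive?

Juno receives Slot 2.

Optimal: Umbra→Slot 5 ($132), Pioneer→Slot 3 ($134), Larkspur→Slot 7 ($145), Cove→Slot 1 ($104), Apex→Slot 6 ($143), Juno→Slot 2 ($131) — total 132+134+145+104+143+131 = $789.
Column-greedy (each slot in turn goes to its best remaining advertiser) gives $732, worse by 57.
Juno's own top slot is Slot 7 ($142), but forcing Juno→Slot 7 and reassigning the rest optimally gives only $772 — worse by 17.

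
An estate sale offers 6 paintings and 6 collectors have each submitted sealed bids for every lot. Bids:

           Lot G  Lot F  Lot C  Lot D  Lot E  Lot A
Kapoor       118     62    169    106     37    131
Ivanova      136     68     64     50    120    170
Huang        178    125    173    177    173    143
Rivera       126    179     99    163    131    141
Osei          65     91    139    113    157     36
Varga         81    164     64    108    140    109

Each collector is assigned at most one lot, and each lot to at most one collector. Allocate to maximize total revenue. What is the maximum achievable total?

Optimal: Kapoor→Lot C ($169), Ivanova→Lot A ($170), Huang→Lot G ($178), Rivera→Lot D ($163), Osei→Lot E ($157), Varga→Lot F ($164) — total 169+170+178+163+157+164 = $1001.
Column-greedy (each lot in turn goes to its best remaining collector) gives $949, worse by 52.
Next-best assignment: Kapoor→Lot C, Ivanova→Lot A, Huang→Lot D, Rivera→Lot G, Osei→Lot E, Varga→Lot F = $963.
No other one-to-one assignment exceeds $1001.

Max total: $1001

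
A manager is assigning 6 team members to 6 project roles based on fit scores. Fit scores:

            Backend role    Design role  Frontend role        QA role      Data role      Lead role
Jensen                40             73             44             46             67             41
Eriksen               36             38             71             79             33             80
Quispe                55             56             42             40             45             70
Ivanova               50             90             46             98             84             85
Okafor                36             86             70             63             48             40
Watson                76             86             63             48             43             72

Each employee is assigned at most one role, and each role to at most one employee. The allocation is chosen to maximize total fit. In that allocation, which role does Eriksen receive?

Optimal: Jensen→Data role (67 pts), Eriksen→Frontend role (71 pts), Quispe→Lead role (70 pts), Ivanova→QA role (98 pts), Okafor→Design role (86 pts), Watson→Backend role (76 pts) — total 67+71+70+98+86+76 = 468 pts.
Column-greedy (each role in turn goes to its best remaining employee) gives 437 pts, worse by 31.
Eriksen's own top role is Lead role (80 pts), but forcing Eriksen→Lead role and reassigning the rest optimally gives only 456 pts — worse by 12.

Eriksen receives Frontend role.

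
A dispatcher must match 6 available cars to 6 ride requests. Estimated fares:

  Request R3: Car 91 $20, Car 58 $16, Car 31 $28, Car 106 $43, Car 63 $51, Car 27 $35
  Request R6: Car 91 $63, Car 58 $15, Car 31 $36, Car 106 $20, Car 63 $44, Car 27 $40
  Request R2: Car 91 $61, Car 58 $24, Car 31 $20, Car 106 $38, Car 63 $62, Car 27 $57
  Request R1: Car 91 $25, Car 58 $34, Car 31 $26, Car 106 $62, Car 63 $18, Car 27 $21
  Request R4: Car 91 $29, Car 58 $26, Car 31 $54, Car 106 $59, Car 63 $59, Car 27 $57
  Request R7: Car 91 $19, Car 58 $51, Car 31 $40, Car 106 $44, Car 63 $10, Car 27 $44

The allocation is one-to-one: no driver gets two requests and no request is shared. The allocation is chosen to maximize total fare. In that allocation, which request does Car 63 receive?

Optimal: Car 91→Request R6 ($63), Car 58→Request R7 ($51), Car 31→Request R4 ($54), Car 106→Request R1 ($62), Car 63→Request R3 ($51), Car 27→Request R2 ($57) — total 63+51+54+62+51+57 = $338.
Row-greedy (each driver in turn takes its best remaining request) gives $327, worse by 11.
Next-best assignment: Car 91→Request R6, Car 58→Request R7, Car 31→Request R4, Car 106→Request R1, Car 63→Request R2, Car 27→Request R3 = $327.
Car 63's own top request is Request R2 ($62), but forcing Car 63→Request R2 and reassigning the rest optimally gives only $327 — worse by 11.

Car 63 receives Request R3.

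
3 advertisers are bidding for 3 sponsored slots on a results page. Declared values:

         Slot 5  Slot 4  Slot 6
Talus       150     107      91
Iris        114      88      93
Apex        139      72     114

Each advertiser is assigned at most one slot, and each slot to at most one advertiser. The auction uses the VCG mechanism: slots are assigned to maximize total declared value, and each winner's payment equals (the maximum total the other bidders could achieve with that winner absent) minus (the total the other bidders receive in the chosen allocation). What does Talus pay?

Efficient allocation: Talus→Slot 5 ($150), Iris→Slot 4 ($88), Apex→Slot 6 ($114); total welfare W = $352.
Talus receives Slot 5 at value $150, so the others get W − 150 = $202.
Without Talus: best allocation of the remaining 2 bidders over all 3 slots is Iris→Slot 6 ($93), Apex→Slot 5 ($139), total $232.
VCG payment = (others' best without Talus) − (others' welfare with Talus) = 232 − 202 = $30.

Talus pays $30.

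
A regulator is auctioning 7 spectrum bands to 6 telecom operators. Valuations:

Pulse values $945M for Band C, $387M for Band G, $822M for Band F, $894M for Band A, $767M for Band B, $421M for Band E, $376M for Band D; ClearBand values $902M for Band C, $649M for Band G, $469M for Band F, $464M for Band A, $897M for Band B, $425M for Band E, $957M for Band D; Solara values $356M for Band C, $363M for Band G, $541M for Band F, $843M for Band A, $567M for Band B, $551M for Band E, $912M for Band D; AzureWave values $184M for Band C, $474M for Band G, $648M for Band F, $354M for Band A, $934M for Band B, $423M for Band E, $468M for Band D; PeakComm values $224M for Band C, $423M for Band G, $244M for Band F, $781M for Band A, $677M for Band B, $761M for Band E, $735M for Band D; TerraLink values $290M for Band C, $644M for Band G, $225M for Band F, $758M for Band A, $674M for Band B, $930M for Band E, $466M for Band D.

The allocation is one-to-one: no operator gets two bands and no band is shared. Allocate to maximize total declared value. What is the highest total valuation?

This is a one-to-one assignment (maximum-weight bipartite matching).
Optimal: Pulse→Band F ($822M), ClearBand→Band C ($902M), Solara→Band D ($912M), AzureWave→Band B ($934M), PeakComm→Band A ($781M), TerraLink→Band E ($930M) — total 822+902+912+934+781+930 = $5281M.
Max-entry greedy (repeatedly take the single best remaining cell) gives $5032M, worse by 249.
Next-best assignment: Pulse→Band F, ClearBand→Band C, Solara→Band A, AzureWave→Band B, PeakComm→Band D, TerraLink→Band E = $5166M.
Every other assignment is strictly worse.

Max total: $5281M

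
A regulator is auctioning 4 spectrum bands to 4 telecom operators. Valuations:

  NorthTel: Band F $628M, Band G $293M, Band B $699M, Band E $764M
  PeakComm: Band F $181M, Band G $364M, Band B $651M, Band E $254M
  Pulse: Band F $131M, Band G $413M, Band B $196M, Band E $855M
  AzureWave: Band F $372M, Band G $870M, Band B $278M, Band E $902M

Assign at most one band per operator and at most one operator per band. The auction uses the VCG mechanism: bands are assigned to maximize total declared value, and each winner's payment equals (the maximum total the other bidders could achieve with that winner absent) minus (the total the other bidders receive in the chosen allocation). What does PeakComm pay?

Efficient allocation: NorthTel→Band F ($628M), PeakComm→Band B ($651M), Pulse→Band E ($855M), AzureWave→Band G ($870M); total welfare W = $3004M.
PeakComm receives Band B at value $651M, so the others get W − 651 = $2353M.
Without PeakComm: best allocation of the remaining 3 bidders over all 4 bands is NorthTel→Band B ($699M), Pulse→Band E ($855M), AzureWave→Band G ($870M), total $2424M.
VCG payment = (others' best without PeakComm) − (others' welfare with PeakComm) = 2424 − 2353 = $71M.

PeakComm pays $71M.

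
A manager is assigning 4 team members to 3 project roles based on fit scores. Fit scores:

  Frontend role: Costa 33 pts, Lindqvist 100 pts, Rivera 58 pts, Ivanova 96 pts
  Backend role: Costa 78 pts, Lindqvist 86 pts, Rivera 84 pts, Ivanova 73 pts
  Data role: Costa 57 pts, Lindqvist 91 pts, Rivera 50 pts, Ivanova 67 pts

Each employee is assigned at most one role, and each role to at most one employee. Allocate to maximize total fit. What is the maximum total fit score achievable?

Optimal: Ivanova→Frontend role (96 pts), Rivera→Backend role (84 pts), Lindqvist→Data role (91 pts) — total 96+84+91 = 271 pts.
Column-greedy (each role in turn goes to its best remaining employee) gives 251 pts, worse by 20.
Next-best assignment: Ivanova→Frontend role, Costa→Backend role, Lindqvist→Data role = 265 pts.
Swapping Rivera↔Lindqvist (Rivera→Data role 50 pts, Lindqvist→Backend role 86 pts) loses 39.

Max total: 271 pts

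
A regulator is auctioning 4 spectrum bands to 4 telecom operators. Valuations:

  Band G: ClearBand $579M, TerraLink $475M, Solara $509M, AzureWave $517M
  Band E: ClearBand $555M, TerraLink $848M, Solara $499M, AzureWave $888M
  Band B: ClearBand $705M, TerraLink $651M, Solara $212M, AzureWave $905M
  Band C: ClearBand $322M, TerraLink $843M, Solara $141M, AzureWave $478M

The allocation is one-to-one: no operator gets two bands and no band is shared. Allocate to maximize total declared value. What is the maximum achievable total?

Optimal: ClearBand→Band B ($705M), TerraLink→Band C ($843M), Solara→Band G ($509M), AzureWave→Band E ($888M) — total 705+843+509+888 = $2945M.
Row-greedy (each operator in turn takes its best remaining band) gives $2540M, worse by 405.
Every other assignment is strictly worse.

Max total: $2945M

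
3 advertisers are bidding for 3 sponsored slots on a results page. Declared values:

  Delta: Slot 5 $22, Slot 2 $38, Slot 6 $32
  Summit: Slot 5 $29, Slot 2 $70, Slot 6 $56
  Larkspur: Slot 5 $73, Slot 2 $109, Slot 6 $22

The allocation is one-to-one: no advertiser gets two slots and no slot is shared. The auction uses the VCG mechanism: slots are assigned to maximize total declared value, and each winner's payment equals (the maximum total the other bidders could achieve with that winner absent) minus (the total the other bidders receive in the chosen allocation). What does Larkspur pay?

Larkspur pays $24.

Efficient allocation: Delta→Slot 5 ($22), Summit→Slot 6 ($56), Larkspur→Slot 2 ($109); total welfare W = $187.
Larkspur receives Slot 2 at value $109, so the others get W − 109 = $78.
Without Larkspur: best allocation of the remaining 2 bidders over all 3 slots is Delta→Slot 6 ($32), Summit→Slot 2 ($70), total $102.
VCG payment = (others' best without Larkspur) − (others' welfare with Larkspur) = 102 − 78 = $24.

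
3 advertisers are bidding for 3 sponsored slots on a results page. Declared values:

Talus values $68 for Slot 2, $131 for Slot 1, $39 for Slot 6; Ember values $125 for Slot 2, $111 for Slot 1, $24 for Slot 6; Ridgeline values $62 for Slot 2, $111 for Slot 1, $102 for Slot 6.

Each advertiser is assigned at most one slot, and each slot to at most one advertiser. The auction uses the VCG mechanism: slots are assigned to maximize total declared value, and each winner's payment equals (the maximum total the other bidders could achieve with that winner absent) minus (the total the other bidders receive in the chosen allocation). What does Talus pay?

Efficient allocation: Talus→Slot 1 ($131), Ember→Slot 2 ($125), Ridgeline→Slot 6 ($102); total welfare W = $358.
Talus receives Slot 1 at value $131, so the others get W − 131 = $227.
Without Talus: best allocation of the remaining 2 bidders over all 3 slots is Ember→Slot 2 ($125), Ridgeline→Slot 1 ($111), total $236.
VCG payment = (others' best without Talus) − (others' welfare with Talus) = 236 − 227 = $9.

Talus pays $9.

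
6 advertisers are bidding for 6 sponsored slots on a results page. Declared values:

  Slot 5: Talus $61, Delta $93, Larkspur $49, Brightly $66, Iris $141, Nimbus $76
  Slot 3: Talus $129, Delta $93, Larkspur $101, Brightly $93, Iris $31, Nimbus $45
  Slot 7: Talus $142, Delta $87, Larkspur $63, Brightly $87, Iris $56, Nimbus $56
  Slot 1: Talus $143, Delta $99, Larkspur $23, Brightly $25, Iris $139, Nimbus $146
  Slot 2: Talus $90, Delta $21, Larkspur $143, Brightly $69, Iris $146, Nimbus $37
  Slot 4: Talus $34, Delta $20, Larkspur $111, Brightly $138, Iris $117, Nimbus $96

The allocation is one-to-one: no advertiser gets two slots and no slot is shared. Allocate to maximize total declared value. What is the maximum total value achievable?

Max total: $803

Optimal: Talus→Slot 7 ($142), Delta→Slot 3 ($93), Larkspur→Slot 2 ($143), Brightly→Slot 4 ($138), Iris→Slot 5 ($141), Nimbus→Slot 1 ($146) — total 142+93+143+138+141+146 = $803.
Row-greedy (each advertiser in turn takes its best remaining slot) gives $618, worse by 185.
Checked against all permutations: $803 is optimal.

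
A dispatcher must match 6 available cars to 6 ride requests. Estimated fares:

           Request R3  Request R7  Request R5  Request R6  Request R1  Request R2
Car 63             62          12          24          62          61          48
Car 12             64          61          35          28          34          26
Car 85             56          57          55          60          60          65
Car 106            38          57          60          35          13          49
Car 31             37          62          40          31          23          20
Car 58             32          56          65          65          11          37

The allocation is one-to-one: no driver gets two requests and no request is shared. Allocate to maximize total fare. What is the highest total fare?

Maximum total: $377

Optimal: Car 63→Request R1 ($61), Car 12→Request R3 ($64), Car 85→Request R2 ($65), Car 106→Request R5 ($60), Car 31→Request R7 ($62), Car 58→Request R6 ($65) — total 61+64+65+60+62+65 = $377.
Column-greedy (each request in turn goes to its best remaining driver) gives $362, worse by 15.
Next-best assignment: Car 63→Request R6, Car 12→Request R3, Car 85→Request R1, Car 106→Request R2, Car 31→Request R7, Car 58→Request R5 = $362.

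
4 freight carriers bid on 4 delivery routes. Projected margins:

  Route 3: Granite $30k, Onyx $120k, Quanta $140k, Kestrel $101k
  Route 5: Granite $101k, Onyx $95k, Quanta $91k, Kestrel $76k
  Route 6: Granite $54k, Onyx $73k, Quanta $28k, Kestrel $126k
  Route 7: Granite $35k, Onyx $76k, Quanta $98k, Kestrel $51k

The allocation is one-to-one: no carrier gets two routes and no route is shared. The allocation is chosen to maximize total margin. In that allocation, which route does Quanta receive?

Quanta receives Route 7.

Optimal: Granite→Route 5 ($101k), Onyx→Route 3 ($120k), Quanta→Route 7 ($98k), Kestrel→Route 6 ($126k) — total 101+120+98+126 = $445k.
Next-best assignment: Granite→Route 5, Onyx→Route 7, Quanta→Route 3, Kestrel→Route 6 = $443k.
Quanta's own top route is Route 3 ($140k), but forcing Quanta→Route 3 and reassigning the rest optimally gives only $443k — worse by 2.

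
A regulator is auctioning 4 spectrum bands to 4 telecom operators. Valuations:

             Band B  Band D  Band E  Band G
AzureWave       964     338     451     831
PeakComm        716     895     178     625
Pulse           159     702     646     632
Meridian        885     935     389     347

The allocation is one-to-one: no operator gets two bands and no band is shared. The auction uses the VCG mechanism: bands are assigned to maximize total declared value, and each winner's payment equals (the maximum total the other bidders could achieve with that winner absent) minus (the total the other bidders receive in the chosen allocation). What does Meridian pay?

Meridian pays $133M.

Efficient allocation: AzureWave→Band G ($831M), PeakComm→Band D ($895M), Pulse→Band E ($646M), Meridian→Band B ($885M); total welfare W = $3257M.
Meridian receives Band B at value $885M, so the others get W − 885 = $2372M.
Without Meridian: best allocation of the remaining 3 bidders over all 4 bands is AzureWave→Band B ($964M), PeakComm→Band D ($895M), Pulse→Band E ($646M), total $2505M.
VCG payment = (others' best without Meridian) − (others' welfare with Meridian) = 2505 − 2372 = $133M.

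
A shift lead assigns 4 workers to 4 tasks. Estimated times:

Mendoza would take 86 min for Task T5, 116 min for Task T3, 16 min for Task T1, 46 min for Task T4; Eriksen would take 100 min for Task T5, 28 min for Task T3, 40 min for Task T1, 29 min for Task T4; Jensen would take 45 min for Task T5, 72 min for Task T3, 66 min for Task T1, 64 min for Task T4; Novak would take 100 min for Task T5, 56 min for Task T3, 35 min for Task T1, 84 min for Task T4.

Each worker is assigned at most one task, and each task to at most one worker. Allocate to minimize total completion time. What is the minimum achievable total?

Min total: 146 min

This is a one-to-one assignment (minimum-cost bipartite matching).
Optimal: Mendoza→Task T1 (16 min), Eriksen→Task T4 (29 min), Jensen→Task T5 (45 min), Novak→Task T3 (56 min) — total 16+29+45+56 = 146 min.
Min-entry greedy (repeatedly take the single cheapest remaining cell) gives 173 min, worse by 27.
Next-best assignment: Mendoza→Task T4, Eriksen→Task T3, Jensen→Task T5, Novak→Task T1 = 154 min.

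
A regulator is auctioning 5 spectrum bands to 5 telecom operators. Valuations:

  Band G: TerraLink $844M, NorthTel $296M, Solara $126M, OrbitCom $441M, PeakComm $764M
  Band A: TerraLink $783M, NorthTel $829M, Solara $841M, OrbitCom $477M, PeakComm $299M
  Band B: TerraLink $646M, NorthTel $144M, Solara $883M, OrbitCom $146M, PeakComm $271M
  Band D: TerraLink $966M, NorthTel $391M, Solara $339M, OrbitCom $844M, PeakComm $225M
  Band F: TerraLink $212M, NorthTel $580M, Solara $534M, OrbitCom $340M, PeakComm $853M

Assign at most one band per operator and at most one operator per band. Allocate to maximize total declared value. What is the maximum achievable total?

Optimal: TerraLink→Band G ($844M), NorthTel→Band A ($829M), Solara→Band B ($883M), OrbitCom→Band D ($844M), PeakComm→Band F ($853M) — total 844+829+883+844+853 = $4253M.
Column-greedy (each band in turn goes to its best remaining operator) gives $3380M, worse by 873.
Checked against all permutations: $4253M is optimal.

Max total: $4253M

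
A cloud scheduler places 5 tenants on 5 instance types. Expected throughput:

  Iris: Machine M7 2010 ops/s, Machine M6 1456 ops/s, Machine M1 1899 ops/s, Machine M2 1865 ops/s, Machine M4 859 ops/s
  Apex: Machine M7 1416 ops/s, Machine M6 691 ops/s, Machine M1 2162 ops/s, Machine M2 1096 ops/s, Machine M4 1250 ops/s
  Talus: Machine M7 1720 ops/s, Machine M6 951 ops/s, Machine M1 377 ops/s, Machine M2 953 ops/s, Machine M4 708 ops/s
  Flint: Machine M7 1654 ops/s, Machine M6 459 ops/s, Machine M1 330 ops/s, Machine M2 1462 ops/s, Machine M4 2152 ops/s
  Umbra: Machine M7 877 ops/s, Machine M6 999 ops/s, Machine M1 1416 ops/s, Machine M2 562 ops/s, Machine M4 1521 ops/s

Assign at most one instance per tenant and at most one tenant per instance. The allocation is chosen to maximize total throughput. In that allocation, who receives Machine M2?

Iris receives Machine M2.

Treat this as an assignment problem: match each tenant to one instance.
Optimal: Iris→Machine M2 (1865 ops/s), Apex→Machine M1 (2162 ops/s), Talus→Machine M7 (1720 ops/s), Flint→Machine M4 (2152 ops/s), Umbra→Machine M6 (999 ops/s) — total 1865+2162+1720+2152+999 = 8898 ops/s.
Column-greedy (each instance in turn goes to its best remaining tenant) gives 7341 ops/s, worse by 1557.
Next-best assignment: Iris→Machine M6, Apex→Machine M1, Talus→Machine M7, Flint→Machine M2, Umbra→Machine M4 = 8321 ops/s.
Every other assignment is strictly worse.
Iris's own top instance is Machine M7 (2010 ops/s), but forcing Iris→Machine M7 and reassigning the rest optimally gives only 8276 ops/s — worse by 622.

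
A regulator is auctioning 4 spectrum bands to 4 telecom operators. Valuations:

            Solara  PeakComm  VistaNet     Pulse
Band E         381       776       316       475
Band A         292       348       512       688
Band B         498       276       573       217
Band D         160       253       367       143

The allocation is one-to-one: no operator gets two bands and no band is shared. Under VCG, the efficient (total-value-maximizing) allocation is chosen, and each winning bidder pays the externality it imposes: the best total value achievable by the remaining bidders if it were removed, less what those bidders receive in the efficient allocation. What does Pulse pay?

Pulse pays $145M.

Efficient allocation: Solara→Band B ($498M), PeakComm→Band E ($776M), VistaNet→Band D ($367M), Pulse→Band A ($688M); total welfare W = $2329M.
Pulse receives Band A at value $688M, so the others get W − 688 = $1641M.
Without Pulse: best allocation of the remaining 3 bidders over all 4 bands is Solara→Band B ($498M), PeakComm→Band E ($776M), VistaNet→Band A ($512M), total $1786M.
VCG payment = (others' best without Pulse) − (others' welfare with Pulse) = 1786 − 1641 = $145M.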